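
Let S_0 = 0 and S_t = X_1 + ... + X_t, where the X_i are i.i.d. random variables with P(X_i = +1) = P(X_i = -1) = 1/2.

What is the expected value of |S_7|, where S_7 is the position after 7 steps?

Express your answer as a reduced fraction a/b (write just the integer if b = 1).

Answer: 35/16

Derivation:
S_7 takes values m ≡ 1 (mod 2) with |m| ≤ 7; P(S_7=m) = C(7,(7+m)/2)/2^7.
Total paths: 2^7 = 128
Distribution: P(S=-7)=1/128, P(S=-5)=7/128, P(S=-3)=21/128, P(S=-1)=35/128, P(S=1)=35/128, P(S=3)=21/128, P(S=5)=7/128, P(S=7)=1/128
E[|S_7|] = Σ_m |m|·P(S_7=m) = 280/128 = 35/16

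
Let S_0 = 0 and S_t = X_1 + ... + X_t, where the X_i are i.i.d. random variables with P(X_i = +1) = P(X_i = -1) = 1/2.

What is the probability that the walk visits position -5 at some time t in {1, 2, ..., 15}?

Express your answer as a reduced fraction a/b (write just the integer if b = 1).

Answer: 6885/32768

Derivation:
Count via complement. Let g(t,s) = #length-t paths at position s with S_1..S_t all ≠ -5.
g(t,s) = g(t-1,s-1) + g(t-1,s+1) for s ≠ -5; g(t,-5) = 0.
t=0: g(0,0)=1
t=1: g(1,-1)=1 g(1,1)=1
t=2: g(2,-2)=1 g(2,0)=2 g(2,2)=1
t=3: g(3,-3)=1 g(3,-1)=3 g(3,1)=3 g(3,3)=1
t=4: g(4,-4)=1 g(4,-2)=4 g(4,0)=6 g(4,2)=4 g(4,4)=1
t=5: g(5,-3)=5 g(5,-1)=10 g(5,1)=10 g(5,3)=5 g(5,5)=1
t=6: g(6,-4)=5 g(6,-2)=15 g(6,0)=20 g(6,2)=15 g(6,4)=6 g(6,6)=1
t=7: g(7,-3)=20 g(7,-1)=35 g(7,1)=35 g(7,3)=21 g(7,5)=7 g(7,7)=1
t=8: g(8,-4)=20 g(8,-2)=55 g(8,0)=70 g(8,2)=56 g(8,4)=28 g(8,6)=8 g(8,8)=1
t=9: g(9,-3)=75 g(9,-1)=125 g(9,1)=126 g(9,3)=84 g(9,5)=36 g(9,7)=9 g(9,9)=1
t=10: g(10,-4)=75 g(10,-2)=200 g(10,0)=251 g(10,2)=210 g(10,4)=120 g(10,6)=45 g(10,8)=10 g(10,10)=1
t=11: g(11,-3)=275 g(11,-1)=451 g(11,1)=461 g(11,3)=330 g(11,5)=165 g(11,7)=55 g(11,9)=11 g(11,11)=1
t=12: g(12,-4)=275 g(12,-2)=726 g(12,0)=912 g(12,2)=791 g(12,4)=495 g(12,6)=220 g(12,8)=66 g(12,10)=12 g(12,12)=1
t=13: g(13,-3)=1001 g(13,-1)=1638 g(13,1)=1703 g(13,3)=1286 g(13,5)=715 g(13,7)=286 g(13,9)=78 g(13,11)=13 g(13,13)=1
t=14: g(14,-4)=1001 g(14,-2)=2639 g(14,0)=3341 g(14,2)=2989 g(14,4)=2001 g(14,6)=1001 g(14,8)=364 g(14,10)=91 g(14,12)=14 g(14,14)=1
t=15: g(15,-3)=3640 g(15,-1)=5980 g(15,1)=6330 g(15,3)=4990 g(15,5)=3002 g(15,7)=1365 g(15,9)=455 g(15,11)=105 g(15,13)=15 g(15,15)=1
Paths never hitting -5: Σ_s g(15,s) = 25883
Paths hitting -5: 2^15 - 25883 = 6885
P = 6885/32768 = 6885/32768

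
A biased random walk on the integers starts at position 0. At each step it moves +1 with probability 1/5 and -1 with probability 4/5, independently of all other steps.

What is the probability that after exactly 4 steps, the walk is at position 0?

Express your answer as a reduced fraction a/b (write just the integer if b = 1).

Answer: 96/625

Derivation:
To reach position 0 after 4 steps: need 2 steps of +1 and 2 steps of -1.
Number of such sequences: C(4,2) = 6
Each has probability (1/5)^2 · (4/5)^2 = 16/625
P = 6 · 16/625 = 96/625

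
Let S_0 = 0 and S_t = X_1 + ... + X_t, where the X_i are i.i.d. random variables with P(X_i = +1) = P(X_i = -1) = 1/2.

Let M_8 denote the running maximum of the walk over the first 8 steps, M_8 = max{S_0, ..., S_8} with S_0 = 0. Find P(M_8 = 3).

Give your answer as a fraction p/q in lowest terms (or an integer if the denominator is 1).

Let M_8 = max(S_0,...,S_8). Use the reflection principle: for j ≥ 1, #{paths with M_8 ≥ j} = #{S_8 ≥ j} + #{S_8 ≥ j+1}.
By reflection, #{M_8 ≥ 3} = #{S_8 ≥ 3} + #{S_8 ≥ 4} = 37 + 37 = 74.
#{M_8 ≥ 4} = #{S_8 ≥ 4} + #{S_8 ≥ 5} = 37 + 9 = 46.
#{M_8 = 3} = 74 - 46 = 28.
P(M_8 = 3) = 28/256 = 7/64

Answer: 7/64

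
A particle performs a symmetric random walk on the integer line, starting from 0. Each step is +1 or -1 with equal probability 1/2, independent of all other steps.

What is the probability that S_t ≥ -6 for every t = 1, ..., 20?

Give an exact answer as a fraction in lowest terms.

Let f(t,s) = #length-t paths at position s with S_1..S_t all ≥ -6.
f(t,s) = f(t-1,s-1) + f(t-1,s+1) for s ≥ -6; f(t,s) = 0 for s < -6.
t=0: f(0,0)=1
t=1: f(1,-1)=1 f(1,1)=1
t=2: f(2,-2)=1 f(2,0)=2 f(2,2)=1
t=3: f(3,-3)=1 f(3,-1)=3 f(3,1)=3 f(3,3)=1
t=4: f(4,-4)=1 f(4,-2)=4 f(4,0)=6 f(4,2)=4 f(4,4)=1
t=5: f(5,-5)=1 f(5,-3)=5 f(5,-1)=10 f(5,1)=10 f(5,3)=5 f(5,5)=1
t=6: f(6,-6)=1 f(6,-4)=6 f(6,-2)=15 f(6,0)=20 f(6,2)=15 f(6,4)=6 f(6,6)=1
t=7: f(7,-5)=7 f(7,-3)=21 f(7,-1)=35 f(7,1)=35 f(7,3)=21 f(7,5)=7 f(7,7)=1
t=8: f(8,-6)=7 f(8,-4)=28 f(8,-2)=56 f(8,0)=70 f(8,2)=56 f(8,4)=28 f(8,6)=8 f(8,8)=1
t=9: f(9,-5)=35 f(9,-3)=84 f(9,-1)=126 f(9,1)=126 f(9,3)=84 f(9,5)=36 f(9,7)=9 f(9,9)=1
t=10: f(10,-6)=35 f(10,-4)=119 f(10,-2)=210 f(10,0)=252 f(10,2)=210 f(10,4)=120 f(10,6)=45 f(10,8)=10 f(10,10)=1
t=11: f(11,-5)=154 f(11,-3)=329 f(11,-1)=462 f(11,1)=462 f(11,3)=330 f(11,5)=165 f(11,7)=55 f(11,9)=11 f(11,11)=1
t=12: f(12,-6)=154 f(12,-4)=483 f(12,-2)=791 f(12,0)=924 f(12,2)=792 f(12,4)=495 f(12,6)=220 f(12,8)=66 f(12,10)=12 f(12,12)=1
t=13: f(13,-5)=637 f(13,-3)=1274 f(13,-1)=1715 f(13,1)=1716 f(13,3)=1287 f(13,5)=715 f(13,7)=286 f(13,9)=78 f(13,11)=13 f(13,13)=1
t=14: f(14,-6)=637 f(14,-4)=1911 f(14,-2)=2989 f(14,0)=3431 f(14,2)=3003 f(14,4)=2002 f(14,6)=1001 f(14,8)=364 f(14,10)=91 f(14,12)=14 f(14,14)=1
t=15: f(15,-5)=2548 f(15,-3)=4900 f(15,-1)=6420 f(15,1)=6434 f(15,3)=5005 f(15,5)=3003 f(15,7)=1365 f(15,9)=455 f(15,11)=105 f(15,13)=15 f(15,15)=1
t=16: f(16,-6)=2548 f(16,-4)=7448 f(16,-2)=11320 f(16,0)=12854 f(16,2)=11439 f(16,4)=8008 f(16,6)=4368 f(16,8)=1820 f(16,10)=560 f(16,12)=120 f(16,14)=16 f(16,16)=1
t=17: f(17,-5)=9996 f(17,-3)=18768 f(17,-1)=24174 f(17,1)=24293 f(17,3)=19447 f(17,5)=12376 f(17,7)=6188 f(17,9)=2380 f(17,11)=680 f(17,13)=136 f(17,15)=17 f(17,17)=1
t=18: f(18,-6)=9996 f(18,-4)=28764 f(18,-2)=42942 f(18,0)=48467 f(18,2)=43740 f(18,4)=31823 f(18,6)=18564 f(18,8)=8568 f(18,10)=3060 f(18,12)=816 f(18,14)=153 f(18,16)=18 f(18,18)=1
t=19: f(19,-5)=38760 f(19,-3)=71706 f(19,-1)=91409 f(19,1)=92207 f(19,3)=75563 f(19,5)=50387 f(19,7)=27132 f(19,9)=11628 f(19,11)=3876 f(19,13)=969 f(19,15)=171 f(19,17)=19 f(19,19)=1
t=20: f(20,-6)=38760 f(20,-4)=110466 f(20,-2)=163115 f(20,0)=183616 f(20,2)=167770 f(20,4)=125950 f(20,6)=77519 f(20,8)=38760 f(20,10)=15504 f(20,12)=4845 f(20,14)=1140 f(20,16)=190 f(20,18)=20 f(20,20)=1
Σ_s f(20,s) = 927656
P = 927656/1048576 = 115957/131072

Answer: 115957/131072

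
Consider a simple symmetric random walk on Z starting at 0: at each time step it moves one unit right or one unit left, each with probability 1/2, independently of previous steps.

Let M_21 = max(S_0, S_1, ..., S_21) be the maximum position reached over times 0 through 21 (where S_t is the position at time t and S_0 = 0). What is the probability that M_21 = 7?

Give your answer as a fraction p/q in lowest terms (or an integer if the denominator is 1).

Let M_21 = max(S_0,...,S_21). Use the reflection principle: for j ≥ 1, #{paths with M_21 ≥ j} = #{S_21 ≥ j} + #{S_21 ≥ j+1}.
By reflection, #{M_21 ≥ 7} = #{S_21 ≥ 7} + #{S_21 ≥ 8} = 198440 + 82160 = 280600.
#{M_21 ≥ 8} = #{S_21 ≥ 8} + #{S_21 ≥ 9} = 82160 + 82160 = 164320.
#{M_21 = 7} = 280600 - 164320 = 116280.
P(M_21 = 7) = 116280/2097152 = 14535/262144

Answer: 14535/262144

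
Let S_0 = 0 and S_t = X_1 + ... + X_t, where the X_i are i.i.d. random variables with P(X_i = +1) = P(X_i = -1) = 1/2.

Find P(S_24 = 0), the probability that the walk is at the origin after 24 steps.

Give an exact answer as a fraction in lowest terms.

Answer: 676039/4194304

Derivation:
To return to 0 after 24 steps: need exactly 12 steps of +1 and 12 of -1.
Favorable paths: C(24,12) = 2704156
Total paths: 2^24 = 16777216
P = 2704156/16777216 = 676039/4194304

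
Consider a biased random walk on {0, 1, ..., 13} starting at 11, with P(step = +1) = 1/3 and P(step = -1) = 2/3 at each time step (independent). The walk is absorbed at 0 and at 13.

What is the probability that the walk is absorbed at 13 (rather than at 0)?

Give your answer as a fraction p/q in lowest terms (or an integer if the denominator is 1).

Biased walk: p = 1/3, q = 2/3, r = q/p = 2
Gambler's ruin: P(hit 13 before 0 | start at 11) = (1 - r^a)/(1 - r^N)
r^11 = 2048; r^13 = 8192
P = (1 - 2048) / (1 - 8192) = -2047 / -8191 = 2047/8191

Answer: 2047/8191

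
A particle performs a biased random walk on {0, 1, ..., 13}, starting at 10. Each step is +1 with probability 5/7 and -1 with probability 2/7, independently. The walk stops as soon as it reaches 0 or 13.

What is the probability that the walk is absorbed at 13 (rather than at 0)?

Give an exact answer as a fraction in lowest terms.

Biased walk: p = 5/7, q = 2/7, r = q/p = 2/5
Gambler's ruin: P(hit 13 before 0 | start at 10) = (1 - r^a)/(1 - r^N)
r^10 = 1024/9765625; r^13 = 8192/1220703125
P = (1 - 1024/9765625) / (1 - 8192/1220703125) = 9764601/9765625 / 1220694933/1220703125 = 406858375/406898311

Answer: 406858375/406898311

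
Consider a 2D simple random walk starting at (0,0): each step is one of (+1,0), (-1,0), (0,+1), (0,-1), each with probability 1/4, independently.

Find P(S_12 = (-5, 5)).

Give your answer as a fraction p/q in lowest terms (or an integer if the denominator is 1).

Answer: 693/1048576

Derivation:
Let h be the number of horizontal steps (so 12-h are vertical). To end at (-5,5) need (h-5)/2 right-steps and ((12-h)+5)/2 up-steps.
Sum over h with 5 ≤ h ≤ 7, h ≡ 1 (mod 2), 12-h ≡ 1 (mod 2):
h=5: C(12,5)·C(5,0)·C(7,6) = 792·1·7 = 5544
h=7: C(12,7)·C(7,1)·C(5,5) = 792·7·1 = 5544
Total favorable: 11088
Total paths: 4^12 = 16777216
P = 11088/16777216 = 693/1048576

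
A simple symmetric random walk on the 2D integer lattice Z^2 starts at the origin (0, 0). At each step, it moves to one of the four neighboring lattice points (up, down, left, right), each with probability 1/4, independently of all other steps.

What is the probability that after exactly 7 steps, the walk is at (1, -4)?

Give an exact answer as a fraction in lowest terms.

Answer: 147/16384

Derivation:
Let h be the number of horizontal steps (so 7-h are vertical). To end at (1,-4) need (h+1)/2 right-steps and ((7-h)-4)/2 up-steps.
Sum over h with 1 ≤ h ≤ 3, h ≡ 1 (mod 2), 7-h ≡ 0 (mod 2):
h=1: C(7,1)·C(1,1)·C(6,1) = 7·1·6 = 42
h=3: C(7,3)·C(3,2)·C(4,0) = 35·3·1 = 105
Total favorable: 147
Total paths: 4^7 = 16384
P = 147/16384 = 147/16384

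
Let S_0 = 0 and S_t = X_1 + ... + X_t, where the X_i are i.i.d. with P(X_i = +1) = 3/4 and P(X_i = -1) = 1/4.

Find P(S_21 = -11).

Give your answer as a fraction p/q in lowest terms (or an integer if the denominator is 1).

To reach position -11 after 21 steps: need 5 steps of +1 and 16 steps of -1.
Number of such sequences: C(21,5) = 20349
Each has probability (3/4)^5 · (1/4)^16 = 243/4398046511104
P = 20349 · 243/4398046511104 = 4944807/4398046511104

Answer: 4944807/4398046511104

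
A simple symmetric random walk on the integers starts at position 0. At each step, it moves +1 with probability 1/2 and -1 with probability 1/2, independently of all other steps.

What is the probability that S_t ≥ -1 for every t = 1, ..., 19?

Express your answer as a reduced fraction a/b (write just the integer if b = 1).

Let f(t,s) = #length-t paths at position s with S_1..S_t all ≥ -1.
f(t,s) = f(t-1,s-1) + f(t-1,s+1) for s ≥ -1; f(t,s) = 0 for s < -1.
t=0: f(0,0)=1
t=1: f(1,-1)=1 f(1,1)=1
t=2: f(2,0)=2 f(2,2)=1
t=3: f(3,-1)=2 f(3,1)=3 f(3,3)=1
t=4: f(4,0)=5 f(4,2)=4 f(4,4)=1
t=5: f(5,-1)=5 f(5,1)=9 f(5,3)=5 f(5,5)=1
t=6: f(6,0)=14 f(6,2)=14 f(6,4)=6 f(6,6)=1
t=7: f(7,-1)=14 f(7,1)=28 f(7,3)=20 f(7,5)=7 f(7,7)=1
t=8: f(8,0)=42 f(8,2)=48 f(8,4)=27 f(8,6)=8 f(8,8)=1
t=9: f(9,-1)=42 f(9,1)=90 f(9,3)=75 f(9,5)=35 f(9,7)=9 f(9,9)=1
t=10: f(10,0)=132 f(10,2)=165 f(10,4)=110 f(10,6)=44 f(10,8)=10 f(10,10)=1
t=11: f(11,-1)=132 f(11,1)=297 f(11,3)=275 f(11,5)=154 f(11,7)=54 f(11,9)=11 f(11,11)=1
t=12: f(12,0)=429 f(12,2)=572 f(12,4)=429 f(12,6)=208 f(12,8)=65 f(12,10)=12 f(12,12)=1
t=13: f(13,-1)=429 f(13,1)=1001 f(13,3)=1001 f(13,5)=637 f(13,7)=273 f(13,9)=77 f(13,11)=13 f(13,13)=1
t=14: f(14,0)=1430 f(14,2)=2002 f(14,4)=1638 f(14,6)=910 f(14,8)=350 f(14,10)=90 f(14,12)=14 f(14,14)=1
t=15: f(15,-1)=1430 f(15,1)=3432 f(15,3)=3640 f(15,5)=2548 f(15,7)=1260 f(15,9)=440 f(15,11)=104 f(15,13)=15 f(15,15)=1
t=16: f(16,0)=4862 f(16,2)=7072 f(16,4)=6188 f(16,6)=3808 f(16,8)=1700 f(16,10)=544 f(16,12)=119 f(16,14)=16 f(16,16)=1
t=17: f(17,-1)=4862 f(17,1)=11934 f(17,3)=13260 f(17,5)=9996 f(17,7)=5508 f(17,9)=2244 f(17,11)=663 f(17,13)=135 f(17,15)=17 f(17,17)=1
t=18: f(18,0)=16796 f(18,2)=25194 f(18,4)=23256 f(18,6)=15504 f(18,8)=7752 f(18,10)=2907 f(18,12)=798 f(18,14)=152 f(18,16)=18 f(18,18)=1
t=19: f(19,-1)=16796 f(19,1)=41990 f(19,3)=48450 f(19,5)=38760 f(19,7)=23256 f(19,9)=10659 f(19,11)=3705 f(19,13)=950 f(19,15)=170 f(19,17)=19 f(19,19)=1
Σ_s f(19,s) = 184756
P = 184756/524288 = 46189/131072

Answer: 46189/131072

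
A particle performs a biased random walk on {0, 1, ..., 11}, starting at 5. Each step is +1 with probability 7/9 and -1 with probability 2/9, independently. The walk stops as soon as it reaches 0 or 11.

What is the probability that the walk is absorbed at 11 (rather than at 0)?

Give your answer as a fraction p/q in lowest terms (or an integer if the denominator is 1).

Biased walk: p = 7/9, q = 2/9, r = q/p = 2/7
Gambler's ruin: P(hit 11 before 0 | start at 5) = (1 - r^a)/(1 - r^N)
r^5 = 32/16807; r^11 = 2048/1977326743
P = (1 - 32/16807) / (1 - 2048/1977326743) = 16775/16807 / 1977324695/1977326743 = 394712395/395464939

Answer: 394712395/395464939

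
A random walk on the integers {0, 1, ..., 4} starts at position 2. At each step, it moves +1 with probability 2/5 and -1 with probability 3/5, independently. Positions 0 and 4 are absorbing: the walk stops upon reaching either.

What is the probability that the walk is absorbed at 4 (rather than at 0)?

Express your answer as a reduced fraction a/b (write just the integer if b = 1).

Biased walk: p = 2/5, q = 3/5, r = q/p = 3/2
Gambler's ruin: P(hit 4 before 0 | start at 2) = (1 - r^a)/(1 - r^N)
r^2 = 9/4; r^4 = 81/16
P = (1 - 9/4) / (1 - 81/16) = -5/4 / -65/16 = 4/13

Answer: 4/13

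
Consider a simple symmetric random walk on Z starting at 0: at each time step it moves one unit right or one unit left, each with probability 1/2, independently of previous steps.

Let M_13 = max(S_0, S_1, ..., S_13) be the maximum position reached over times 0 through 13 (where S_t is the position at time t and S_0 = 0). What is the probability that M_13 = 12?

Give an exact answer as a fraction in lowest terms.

Answer: 1/8192

Derivation:
Let M_13 = max(S_0,...,S_13). Use the reflection principle: for j ≥ 1, #{paths with M_13 ≥ j} = #{S_13 ≥ j} + #{S_13 ≥ j+1}.
By reflection, #{M_13 ≥ 12} = #{S_13 ≥ 12} + #{S_13 ≥ 13} = 1 + 1 = 2.
#{M_13 ≥ 13} = #{S_13 ≥ 13} + #{S_13 ≥ 14} = 1 + 0 = 1.
#{M_13 = 12} = 2 - 1 = 1.
P(M_13 = 12) = 1/8192 = 1/8192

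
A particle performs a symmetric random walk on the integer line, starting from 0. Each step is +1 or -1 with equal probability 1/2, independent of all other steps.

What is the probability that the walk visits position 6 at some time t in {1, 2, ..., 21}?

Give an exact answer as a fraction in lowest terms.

Answer: 24805/131072

Derivation:
Count via complement. Let g(t,s) = #length-t paths at position s with S_1..S_t all ≠ 6.
g(t,s) = g(t-1,s-1) + g(t-1,s+1) for s ≠ 6; g(t,6) = 0.
t=0: g(0,0)=1
t=1: g(1,-1)=1 g(1,1)=1
t=2: g(2,-2)=1 g(2,0)=2 g(2,2)=1
t=3: g(3,-3)=1 g(3,-1)=3 g(3,1)=3 g(3,3)=1
t=4: g(4,-4)=1 g(4,-2)=4 g(4,0)=6 g(4,2)=4 g(4,4)=1
t=5: g(5,-5)=1 g(5,-3)=5 g(5,-1)=10 g(5,1)=10 g(5,3)=5 g(5,5)=1
t=6: g(6,-6)=1 g(6,-4)=6 g(6,-2)=15 g(6,0)=20 g(6,2)=15 g(6,4)=6
t=7: g(7,-7)=1 g(7,-5)=7 g(7,-3)=21 g(7,-1)=35 g(7,1)=35 g(7,3)=21 g(7,5)=6
t=8: g(8,-8)=1 g(8,-6)=8 g(8,-4)=28 g(8,-2)=56 g(8,0)=70 g(8,2)=56 g(8,4)=27
t=9: g(9,-9)=1 g(9,-7)=9 g(9,-5)=36 g(9,-3)=84 g(9,-1)=126 g(9,1)=126 g(9,3)=83 g(9,5)=27
t=10: g(10,-10)=1 g(10,-8)=10 g(10,-6)=45 g(10,-4)=120 g(10,-2)=210 g(10,0)=252 g(10,2)=209 g(10,4)=110
t=11: g(11,-11)=1 g(11,-9)=11 g(11,-7)=55 g(11,-5)=165 g(11,-3)=330 g(11,-1)=462 g(11,1)=461 g(11,3)=319 g(11,5)=110
t=12: g(12,-12)=1 g(12,-10)=12 g(12,-8)=66 g(12,-6)=220 g(12,-4)=495 g(12,-2)=792 g(12,0)=923 g(12,2)=780 g(12,4)=429
t=13: g(13,-13)=1 g(13,-11)=13 g(13,-9)=78 g(13,-7)=286 g(13,-5)=715 g(13,-3)=1287 g(13,-1)=1715 g(13,1)=1703 g(13,3)=1209 g(13,5)=429
t=14: g(14,-14)=1 g(14,-12)=14 g(14,-10)=91 g(14,-8)=364 g(14,-6)=1001 g(14,-4)=2002 g(14,-2)=3002 g(14,0)=3418 g(14,2)=2912 g(14,4)=1638
t=15: g(15,-15)=1 g(15,-13)=15 g(15,-11)=105 g(15,-9)=455 g(15,-7)=1365 g(15,-5)=3003 g(15,-3)=5004 g(15,-1)=6420 g(15,1)=6330 g(15,3)=4550 g(15,5)=1638
t=16: g(16,-16)=1 g(16,-14)=16 g(16,-12)=120 g(16,-10)=560 g(16,-8)=1820 g(16,-6)=4368 g(16,-4)=8007 g(16,-2)=11424 g(16,0)=12750 g(16,2)=10880 g(16,4)=6188
t=17: g(17,-17)=1 g(17,-15)=17 g(17,-13)=136 g(17,-11)=680 g(17,-9)=2380 g(17,-7)=6188 g(17,-5)=12375 g(17,-3)=19431 g(17,-1)=24174 g(17,1)=23630 g(17,3)=17068 g(17,5)=6188
t=18: g(18,-18)=1 g(18,-16)=18 g(18,-14)=153 g(18,-12)=816 g(18,-10)=3060 g(18,-8)=8568 g(18,-6)=18563 g(18,-4)=31806 g(18,-2)=43605 g(18,0)=47804 g(18,2)=40698 g(18,4)=23256
t=19: g(19,-19)=1 g(19,-17)=19 g(19,-15)=171 g(19,-13)=969 g(19,-11)=3876 g(19,-9)=11628 g(19,-7)=27131 g(19,-5)=50369 g(19,-3)=75411 g(19,-1)=91409 g(19,1)=88502 g(19,3)=63954 g(19,5)=23256
t=20: g(20,-20)=1 g(20,-18)=20 g(20,-16)=190 g(20,-14)=1140 g(20,-12)=4845 g(20,-10)=15504 g(20,-8)=38759 g(20,-6)=77500 g(20,-4)=125780 g(20,-2)=166820 g(20,0)=179911 g(20,2)=152456 g(20,4)=87210
t=21: g(21,-21)=1 g(21,-19)=21 g(21,-17)=210 g(21,-15)=1330 g(21,-13)=5985 g(21,-11)=20349 g(21,-9)=54263 g(21,-7)=116259 g(21,-5)=203280 g(21,-3)=292600 g(21,-1)=346731 g(21,1)=332367 g(21,3)=239666 g(21,5)=87210
Paths never hitting 6: Σ_s g(21,s) = 1700272
Paths hitting 6: 2^21 - 1700272 = 396880
P = 396880/2097152 = 24805/131072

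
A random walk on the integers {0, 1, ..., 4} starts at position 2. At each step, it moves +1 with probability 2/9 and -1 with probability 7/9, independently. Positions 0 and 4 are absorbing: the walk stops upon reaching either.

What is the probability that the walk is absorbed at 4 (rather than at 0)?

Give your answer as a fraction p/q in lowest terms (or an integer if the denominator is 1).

Answer: 4/53

Derivation:
Biased walk: p = 2/9, q = 7/9, r = q/p = 7/2
Gambler's ruin: P(hit 4 before 0 | start at 2) = (1 - r^a)/(1 - r^N)
r^2 = 49/4; r^4 = 2401/16
P = (1 - 49/4) / (1 - 2401/16) = -45/4 / -2385/16 = 4/53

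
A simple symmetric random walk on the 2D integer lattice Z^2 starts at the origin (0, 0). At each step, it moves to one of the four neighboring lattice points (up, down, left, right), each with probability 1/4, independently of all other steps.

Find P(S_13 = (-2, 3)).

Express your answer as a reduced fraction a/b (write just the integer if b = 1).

Answer: 306735/16777216

Derivation:
Let h be the number of horizontal steps (so 13-h are vertical). To end at (-2,3) need (h-2)/2 right-steps and ((13-h)+3)/2 up-steps.
Sum over h with 2 ≤ h ≤ 10, h ≡ 0 (mod 2), 13-h ≡ 1 (mod 2):
h=2: C(13,2)·C(2,0)·C(11,7) = 78·1·330 = 25740
h=4: C(13,4)·C(4,1)·C(9,6) = 715·4·84 = 240240
h=6: C(13,6)·C(6,2)·C(7,5) = 1716·15·21 = 540540
h=8: C(13,8)·C(8,3)·C(5,4) = 1287·56·5 = 360360
h=10: C(13,10)·C(10,4)·C(3,3) = 286·210·1 = 60060
Total favorable: 1226940
Total paths: 4^13 = 67108864
P = 1226940/67108864 = 306735/16777216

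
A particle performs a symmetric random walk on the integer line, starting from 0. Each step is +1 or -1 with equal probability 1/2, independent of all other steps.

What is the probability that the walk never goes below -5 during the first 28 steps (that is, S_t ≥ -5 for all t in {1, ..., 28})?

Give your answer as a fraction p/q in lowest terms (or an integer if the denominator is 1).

Answer: 98659305/134217728

Derivation:
Let f(t,s) = #length-t paths at position s with S_1..S_t all ≥ -5.
f(t,s) = f(t-1,s-1) + f(t-1,s+1) for s ≥ -5; f(t,s) = 0 for s < -5.
t=0: f(0,0)=1
t=1: f(1,-1)=1 f(1,1)=1
t=2: f(2,-2)=1 f(2,0)=2 f(2,2)=1
t=3: f(3,-3)=1 f(3,-1)=3 f(3,1)=3 f(3,3)=1
t=4: f(4,-4)=1 f(4,-2)=4 f(4,0)=6 f(4,2)=4 f(4,4)=1
t=5: f(5,-5)=1 f(5,-3)=5 f(5,-1)=10 f(5,1)=10 f(5,3)=5 f(5,5)=1
t=6: f(6,-4)=6 f(6,-2)=15 f(6,0)=20 f(6,2)=15 f(6,4)=6 f(6,6)=1
t=7: f(7,-5)=6 f(7,-3)=21 f(7,-1)=35 f(7,1)=35 f(7,3)=21 f(7,5)=7 f(7,7)=1
t=8: f(8,-4)=27 f(8,-2)=56 f(8,0)=70 f(8,2)=56 f(8,4)=28 f(8,6)=8 f(8,8)=1
t=9: f(9,-5)=27 f(9,-3)=83 f(9,-1)=126 f(9,1)=126 f(9,3)=84 f(9,5)=36 f(9,7)=9 f(9,9)=1
t=10: f(10,-4)=110 f(10,-2)=209 f(10,0)=252 f(10,2)=210 f(10,4)=120 f(10,6)=45 f(10,8)=10 f(10,10)=1
t=11: f(11,-5)=110 f(11,-3)=319 f(11,-1)=461 f(11,1)=462 f(11,3)=330 f(11,5)=165 f(11,7)=55 f(11,9)=11 f(11,11)=1
t=12: f(12,-4)=429 f(12,-2)=780 f(12,0)=923 f(12,2)=792 f(12,4)=495 f(12,6)=220 f(12,8)=66 f(12,10)=12 f(12,12)=1
t=13: f(13,-5)=429 f(13,-3)=1209 f(13,-1)=1703 f(13,1)=1715 f(13,3)=1287 f(13,5)=715 f(13,7)=286 f(13,9)=78 f(13,11)=13 f(13,13)=1
t=14: f(14,-4)=1638 f(14,-2)=2912 f(14,0)=3418 f(14,2)=3002 f(14,4)=2002 f(14,6)=1001 f(14,8)=364 f(14,10)=91 f(14,12)=14 f(14,14)=1
t=15: f(15,-5)=1638 f(15,-3)=4550 f(15,-1)=6330 f(15,1)=6420 f(15,3)=5004 f(15,5)=3003 f(15,7)=1365 f(15,9)=455 f(15,11)=105 f(15,13)=15 f(15,15)=1
t=16: f(16,-4)=6188 f(16,-2)=10880 f(16,0)=12750 f(16,2)=11424 f(16,4)=8007 f(16,6)=4368 f(16,8)=1820 f(16,10)=560 f(16,12)=120 f(16,14)=16 f(16,16)=1
t=17: f(17,-5)=6188 f(17,-3)=17068 f(17,-1)=23630 f(17,1)=24174 f(17,3)=19431 f(17,5)=12375 f(17,7)=6188 f(17,9)=2380 f(17,11)=680 f(17,13)=136 f(17,15)=17 f(17,17)=1
t=18: f(18,-4)=23256 f(18,-2)=40698 f(18,0)=47804 f(18,2)=43605 f(18,4)=31806 f(18,6)=18563 f(18,8)=8568 f(18,10)=3060 f(18,12)=816 f(18,14)=153 f(18,16)=18 f(18,18)=1
t=19: f(19,-5)=23256 f(19,-3)=63954 f(19,-1)=88502 f(19,1)=91409 f(19,3)=75411 f(19,5)=50369 f(19,7)=27131 f(19,9)=11628 f(19,11)=3876 f(19,13)=969 f(19,15)=171 f(19,17)=19 f(19,19)=1
t=20: f(20,-4)=87210 f(20,-2)=152456 f(20,0)=179911 f(20,2)=166820 f(20,4)=125780 f(20,6)=77500 f(20,8)=38759 f(20,10)=15504 f(20,12)=4845 f(20,14)=1140 f(20,16)=190 f(20,18)=20 f(20,20)=1
t=21: f(21,-5)=87210 f(21,-3)=239666 f(21,-1)=332367 f(21,1)=346731 f(21,3)=292600 f(21,5)=203280 f(21,7)=116259 f(21,9)=54263 f(21,11)=20349 f(21,13)=5985 f(21,15)=1330 f(21,17)=210 f(21,19)=21 f(21,21)=1
t=22: f(22,-4)=326876 f(22,-2)=572033 f(22,0)=679098 f(22,2)=639331 f(22,4)=495880 f(22,6)=319539 f(22,8)=170522 f(22,10)=74612 f(22,12)=26334 f(22,14)=7315 f(22,16)=1540 f(22,18)=231 f(22,20)=22 f(22,22)=1
t=23: f(23,-5)=326876 f(23,-3)=898909 f(23,-1)=1251131 f(23,1)=1318429 f(23,3)=1135211 f(23,5)=815419 f(23,7)=490061 f(23,9)=245134 f(23,11)=100946 f(23,13)=33649 f(23,15)=8855 f(23,17)=1771 f(23,19)=253 f(23,21)=23 f(23,23)=1
t=24: f(24,-4)=1225785 f(24,-2)=2150040 f(24,0)=2569560 f(24,2)=2453640 f(24,4)=1950630 f(24,6)=1305480 f(24,8)=735195 f(24,10)=346080 f(24,12)=134595 f(24,14)=42504 f(24,16)=10626 f(24,18)=2024 f(24,20)=276 f(24,22)=24 f(24,24)=1
t=25: f(25,-5)=1225785 f(25,-3)=3375825 f(25,-1)=4719600 f(25,1)=5023200 f(25,3)=4404270 f(25,5)=3256110 f(25,7)=2040675 f(25,9)=1081275 f(25,11)=480675 f(25,13)=177099 f(25,15)=53130 f(25,17)=12650 f(25,19)=2300 f(25,21)=300 f(25,23)=25 f(25,25)=1
t=26: f(26,-4)=4601610 f(26,-2)=8095425 f(26,0)=9742800 f(26,2)=9427470 f(26,4)=7660380 f(26,6)=5296785 f(26,8)=3121950 f(26,10)=1561950 f(26,12)=657774 f(26,14)=230229 f(26,16)=65780 f(26,18)=14950 f(26,20)=2600 f(26,22)=325 f(26,24)=26 f(26,26)=1
t=27: f(27,-5)=4601610 f(27,-3)=12697035 f(27,-1)=17838225 f(27,1)=19170270 f(27,3)=17087850 f(27,5)=12957165 f(27,7)=8418735 f(27,9)=4683900 f(27,11)=2219724 f(27,13)=888003 f(27,15)=296009 f(27,17)=80730 f(27,19)=17550 f(27,21)=2925 f(27,23)=351 f(27,25)=27 f(27,27)=1
t=28: f(28,-4)=17298645 f(28,-2)=30535260 f(28,0)=37008495 f(28,2)=36258120 f(28,4)=30045015 f(28,6)=21375900 f(28,8)=13102635 f(28,10)=6903624 f(28,12)=3107727 f(28,14)=1184012 f(28,16)=376739 f(28,18)=98280 f(28,20)=20475 f(28,22)=3276 f(28,24)=378 f(28,26)=28 f(28,28)=1
Σ_s f(28,s) = 197318610
P = 197318610/268435456 = 98659305/134217728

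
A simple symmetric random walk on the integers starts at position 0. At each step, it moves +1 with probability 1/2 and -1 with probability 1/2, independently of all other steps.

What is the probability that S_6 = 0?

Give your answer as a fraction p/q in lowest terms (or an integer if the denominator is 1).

To return to 0 after 6 steps: need exactly 3 steps of +1 and 3 of -1.
Favorable paths: C(6,3) = 20
Total paths: 2^6 = 64
P = 20/64 = 5/16

Answer: 5/16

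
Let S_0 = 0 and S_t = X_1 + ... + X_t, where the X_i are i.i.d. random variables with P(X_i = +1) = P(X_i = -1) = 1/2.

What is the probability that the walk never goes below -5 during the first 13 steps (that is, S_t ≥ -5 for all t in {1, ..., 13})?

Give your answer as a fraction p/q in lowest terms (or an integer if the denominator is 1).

Answer: 1859/2048

Derivation:
Let f(t,s) = #length-t paths at position s with S_1..S_t all ≥ -5.
f(t,s) = f(t-1,s-1) + f(t-1,s+1) for s ≥ -5; f(t,s) = 0 for s < -5.
t=0: f(0,0)=1
t=1: f(1,-1)=1 f(1,1)=1
t=2: f(2,-2)=1 f(2,0)=2 f(2,2)=1
t=3: f(3,-3)=1 f(3,-1)=3 f(3,1)=3 f(3,3)=1
t=4: f(4,-4)=1 f(4,-2)=4 f(4,0)=6 f(4,2)=4 f(4,4)=1
t=5: f(5,-5)=1 f(5,-3)=5 f(5,-1)=10 f(5,1)=10 f(5,3)=5 f(5,5)=1
t=6: f(6,-4)=6 f(6,-2)=15 f(6,0)=20 f(6,2)=15 f(6,4)=6 f(6,6)=1
t=7: f(7,-5)=6 f(7,-3)=21 f(7,-1)=35 f(7,1)=35 f(7,3)=21 f(7,5)=7 f(7,7)=1
t=8: f(8,-4)=27 f(8,-2)=56 f(8,0)=70 f(8,2)=56 f(8,4)=28 f(8,6)=8 f(8,8)=1
t=9: f(9,-5)=27 f(9,-3)=83 f(9,-1)=126 f(9,1)=126 f(9,3)=84 f(9,5)=36 f(9,7)=9 f(9,9)=1
t=10: f(10,-4)=110 f(10,-2)=209 f(10,0)=252 f(10,2)=210 f(10,4)=120 f(10,6)=45 f(10,8)=10 f(10,10)=1
t=11: f(11,-5)=110 f(11,-3)=319 f(11,-1)=461 f(11,1)=462 f(11,3)=330 f(11,5)=165 f(11,7)=55 f(11,9)=11 f(11,11)=1
t=12: f(12,-4)=429 f(12,-2)=780 f(12,0)=923 f(12,2)=792 f(12,4)=495 f(12,6)=220 f(12,8)=66 f(12,10)=12 f(12,12)=1
t=13: f(13,-5)=429 f(13,-3)=1209 f(13,-1)=1703 f(13,1)=1715 f(13,3)=1287 f(13,5)=715 f(13,7)=286 f(13,9)=78 f(13,11)=13 f(13,13)=1
Σ_s f(13,s) = 7436
P = 7436/8192 = 1859/2048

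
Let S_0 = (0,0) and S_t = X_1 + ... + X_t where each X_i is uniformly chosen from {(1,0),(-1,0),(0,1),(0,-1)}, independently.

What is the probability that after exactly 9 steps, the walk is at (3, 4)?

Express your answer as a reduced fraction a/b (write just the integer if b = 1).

Answer: 567/131072

Derivation:
Let h be the number of horizontal steps (so 9-h are vertical). To end at (3,4) need (h+3)/2 right-steps and ((9-h)+4)/2 up-steps.
Sum over h with 3 ≤ h ≤ 5, h ≡ 1 (mod 2), 9-h ≡ 0 (mod 2):
h=3: C(9,3)·C(3,3)·C(6,5) = 84·1·6 = 504
h=5: C(9,5)·C(5,4)·C(4,4) = 126·5·1 = 630
Total favorable: 1134
Total paths: 4^9 = 262144
P = 1134/262144 = 567/131072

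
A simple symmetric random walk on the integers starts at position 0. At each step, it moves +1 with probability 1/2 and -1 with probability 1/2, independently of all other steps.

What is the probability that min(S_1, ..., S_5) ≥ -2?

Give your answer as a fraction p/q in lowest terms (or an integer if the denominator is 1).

Let f(t,s) = #length-t paths at position s with S_1..S_t all ≥ -2.
f(t,s) = f(t-1,s-1) + f(t-1,s+1) for s ≥ -2; f(t,s) = 0 for s < -2.
t=0: f(0,0)=1
t=1: f(1,-1)=1 f(1,1)=1
t=2: f(2,-2)=1 f(2,0)=2 f(2,2)=1
t=3: f(3,-1)=3 f(3,1)=3 f(3,3)=1
t=4: f(4,-2)=3 f(4,0)=6 f(4,2)=4 f(4,4)=1
t=5: f(5,-1)=9 f(5,1)=10 f(5,3)=5 f(5,5)=1
Σ_s f(5,s) = 25
P = 25/32 = 25/32

Answer: 25/32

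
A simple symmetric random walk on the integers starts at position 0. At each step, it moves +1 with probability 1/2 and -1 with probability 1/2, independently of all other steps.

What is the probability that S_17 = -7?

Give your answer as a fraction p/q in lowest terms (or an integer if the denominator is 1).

To reach position -7 after 17 steps: need 5 steps of +1 and 12 of -1.
Favorable paths: C(17,5) = 6188
Total paths: 2^17 = 131072
P = 6188/131072 = 1547/32768

Answer: 1547/32768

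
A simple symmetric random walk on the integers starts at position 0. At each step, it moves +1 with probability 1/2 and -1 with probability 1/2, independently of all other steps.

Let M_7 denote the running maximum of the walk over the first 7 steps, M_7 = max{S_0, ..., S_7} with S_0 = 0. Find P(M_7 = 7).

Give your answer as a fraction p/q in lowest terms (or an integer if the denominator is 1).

Answer: 1/128

Derivation:
Let M_7 = max(S_0,...,S_7). Use the reflection principle: for j ≥ 1, #{paths with M_7 ≥ j} = #{S_7 ≥ j} + #{S_7 ≥ j+1}.
By reflection, #{M_7 ≥ 7} = #{S_7 ≥ 7} + #{S_7 ≥ 8} = 1 + 0 = 1.
#{M_7 ≥ 8} = #{S_7 ≥ 8} + #{S_7 ≥ 9} = 0 + 0 = 0.
#{M_7 = 7} = 1 - 0 = 1.
P(M_7 = 7) = 1/128 = 1/128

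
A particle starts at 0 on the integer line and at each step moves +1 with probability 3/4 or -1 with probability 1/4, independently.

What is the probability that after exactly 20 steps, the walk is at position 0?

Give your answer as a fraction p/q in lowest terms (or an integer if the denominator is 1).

Answer: 2727414261/274877906944

Derivation:
To be at 0 after 20 steps: need exactly 10 steps of +1 and 10 of -1.
Number of such sequences: C(20,10) = 184756
Each has probability (3/4)^10 · (1/4)^10 = 59049/1099511627776
P = 184756 · 59049/1099511627776 = 2727414261/274877906944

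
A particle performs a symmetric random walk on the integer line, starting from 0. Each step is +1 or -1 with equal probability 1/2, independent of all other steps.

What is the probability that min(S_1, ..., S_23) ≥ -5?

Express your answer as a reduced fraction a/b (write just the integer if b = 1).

Let f(t,s) = #length-t paths at position s with S_1..S_t all ≥ -5.
f(t,s) = f(t-1,s-1) + f(t-1,s+1) for s ≥ -5; f(t,s) = 0 for s < -5.
t=0: f(0,0)=1
t=1: f(1,-1)=1 f(1,1)=1
t=2: f(2,-2)=1 f(2,0)=2 f(2,2)=1
t=3: f(3,-3)=1 f(3,-1)=3 f(3,1)=3 f(3,3)=1
t=4: f(4,-4)=1 f(4,-2)=4 f(4,0)=6 f(4,2)=4 f(4,4)=1
t=5: f(5,-5)=1 f(5,-3)=5 f(5,-1)=10 f(5,1)=10 f(5,3)=5 f(5,5)=1
t=6: f(6,-4)=6 f(6,-2)=15 f(6,0)=20 f(6,2)=15 f(6,4)=6 f(6,6)=1
t=7: f(7,-5)=6 f(7,-3)=21 f(7,-1)=35 f(7,1)=35 f(7,3)=21 f(7,5)=7 f(7,7)=1
t=8: f(8,-4)=27 f(8,-2)=56 f(8,0)=70 f(8,2)=56 f(8,4)=28 f(8,6)=8 f(8,8)=1
t=9: f(9,-5)=27 f(9,-3)=83 f(9,-1)=126 f(9,1)=126 f(9,3)=84 f(9,5)=36 f(9,7)=9 f(9,9)=1
t=10: f(10,-4)=110 f(10,-2)=209 f(10,0)=252 f(10,2)=210 f(10,4)=120 f(10,6)=45 f(10,8)=10 f(10,10)=1
t=11: f(11,-5)=110 f(11,-3)=319 f(11,-1)=461 f(11,1)=462 f(11,3)=330 f(11,5)=165 f(11,7)=55 f(11,9)=11 f(11,11)=1
t=12: f(12,-4)=429 f(12,-2)=780 f(12,0)=923 f(12,2)=792 f(12,4)=495 f(12,6)=220 f(12,8)=66 f(12,10)=12 f(12,12)=1
t=13: f(13,-5)=429 f(13,-3)=1209 f(13,-1)=1703 f(13,1)=1715 f(13,3)=1287 f(13,5)=715 f(13,7)=286 f(13,9)=78 f(13,11)=13 f(13,13)=1
t=14: f(14,-4)=1638 f(14,-2)=2912 f(14,0)=3418 f(14,2)=3002 f(14,4)=2002 f(14,6)=1001 f(14,8)=364 f(14,10)=91 f(14,12)=14 f(14,14)=1
t=15: f(15,-5)=1638 f(15,-3)=4550 f(15,-1)=6330 f(15,1)=6420 f(15,3)=5004 f(15,5)=3003 f(15,7)=1365 f(15,9)=455 f(15,11)=105 f(15,13)=15 f(15,15)=1
t=16: f(16,-4)=6188 f(16,-2)=10880 f(16,0)=12750 f(16,2)=11424 f(16,4)=8007 f(16,6)=4368 f(16,8)=1820 f(16,10)=560 f(16,12)=120 f(16,14)=16 f(16,16)=1
t=17: f(17,-5)=6188 f(17,-3)=17068 f(17,-1)=23630 f(17,1)=24174 f(17,3)=19431 f(17,5)=12375 f(17,7)=6188 f(17,9)=2380 f(17,11)=680 f(17,13)=136 f(17,15)=17 f(17,17)=1
t=18: f(18,-4)=23256 f(18,-2)=40698 f(18,0)=47804 f(18,2)=43605 f(18,4)=31806 f(18,6)=18563 f(18,8)=8568 f(18,10)=3060 f(18,12)=816 f(18,14)=153 f(18,16)=18 f(18,18)=1
t=19: f(19,-5)=23256 f(19,-3)=63954 f(19,-1)=88502 f(19,1)=91409 f(19,3)=75411 f(19,5)=50369 f(19,7)=27131 f(19,9)=11628 f(19,11)=3876 f(19,13)=969 f(19,15)=171 f(19,17)=19 f(19,19)=1
t=20: f(20,-4)=87210 f(20,-2)=152456 f(20,0)=179911 f(20,2)=166820 f(20,4)=125780 f(20,6)=77500 f(20,8)=38759 f(20,10)=15504 f(20,12)=4845 f(20,14)=1140 f(20,16)=190 f(20,18)=20 f(20,20)=1
t=21: f(21,-5)=87210 f(21,-3)=239666 f(21,-1)=332367 f(21,1)=346731 f(21,3)=292600 f(21,5)=203280 f(21,7)=116259 f(21,9)=54263 f(21,11)=20349 f(21,13)=5985 f(21,15)=1330 f(21,17)=210 f(21,19)=21 f(21,21)=1
t=22: f(22,-4)=326876 f(22,-2)=572033 f(22,0)=679098 f(22,2)=639331 f(22,4)=495880 f(22,6)=319539 f(22,8)=170522 f(22,10)=74612 f(22,12)=26334 f(22,14)=7315 f(22,16)=1540 f(22,18)=231 f(22,20)=22 f(22,22)=1
t=23: f(23,-5)=326876 f(23,-3)=898909 f(23,-1)=1251131 f(23,1)=1318429 f(23,3)=1135211 f(23,5)=815419 f(23,7)=490061 f(23,9)=245134 f(23,11)=100946 f(23,13)=33649 f(23,15)=8855 f(23,17)=1771 f(23,19)=253 f(23,21)=23 f(23,23)=1
Σ_s f(23,s) = 6626668
P = 6626668/8388608 = 1656667/2097152

Answer: 1656667/2097152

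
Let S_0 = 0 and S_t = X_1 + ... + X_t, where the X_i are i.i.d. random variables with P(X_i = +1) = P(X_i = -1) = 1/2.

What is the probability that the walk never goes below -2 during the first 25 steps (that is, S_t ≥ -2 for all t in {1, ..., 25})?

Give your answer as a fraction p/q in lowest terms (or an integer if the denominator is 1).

Let f(t,s) = #length-t paths at position s with S_1..S_t all ≥ -2.
f(t,s) = f(t-1,s-1) + f(t-1,s+1) for s ≥ -2; f(t,s) = 0 for s < -2.
t=0: f(0,0)=1
t=1: f(1,-1)=1 f(1,1)=1
t=2: f(2,-2)=1 f(2,0)=2 f(2,2)=1
t=3: f(3,-1)=3 f(3,1)=3 f(3,3)=1
t=4: f(4,-2)=3 f(4,0)=6 f(4,2)=4 f(4,4)=1
t=5: f(5,-1)=9 f(5,1)=10 f(5,3)=5 f(5,5)=1
t=6: f(6,-2)=9 f(6,0)=19 f(6,2)=15 f(6,4)=6 f(6,6)=1
t=7: f(7,-1)=28 f(7,1)=34 f(7,3)=21 f(7,5)=7 f(7,7)=1
t=8: f(8,-2)=28 f(8,0)=62 f(8,2)=55 f(8,4)=28 f(8,6)=8 f(8,8)=1
t=9: f(9,-1)=90 f(9,1)=117 f(9,3)=83 f(9,5)=36 f(9,7)=9 f(9,9)=1
t=10: f(10,-2)=90 f(10,0)=207 f(10,2)=200 f(10,4)=119 f(10,6)=45 f(10,8)=10 f(10,10)=1
t=11: f(11,-1)=297 f(11,1)=407 f(11,3)=319 f(11,5)=164 f(11,7)=55 f(11,9)=11 f(11,11)=1
t=12: f(12,-2)=297 f(12,0)=704 f(12,2)=726 f(12,4)=483 f(12,6)=219 f(12,8)=66 f(12,10)=12 f(12,12)=1
t=13: f(13,-1)=1001 f(13,1)=1430 f(13,3)=1209 f(13,5)=702 f(13,7)=285 f(13,9)=78 f(13,11)=13 f(13,13)=1
t=14: f(14,-2)=1001 f(14,0)=2431 f(14,2)=2639 f(14,4)=1911 f(14,6)=987 f(14,8)=363 f(14,10)=91 f(14,12)=14 f(14,14)=1
t=15: f(15,-1)=3432 f(15,1)=5070 f(15,3)=4550 f(15,5)=2898 f(15,7)=1350 f(15,9)=454 f(15,11)=105 f(15,13)=15 f(15,15)=1
t=16: f(16,-2)=3432 f(16,0)=8502 f(16,2)=9620 f(16,4)=7448 f(16,6)=4248 f(16,8)=1804 f(16,10)=559 f(16,12)=120 f(16,14)=16 f(16,16)=1
t=17: f(17,-1)=11934 f(17,1)=18122 f(17,3)=17068 f(17,5)=11696 f(17,7)=6052 f(17,9)=2363 f(17,11)=679 f(17,13)=136 f(17,15)=17 f(17,17)=1
t=18: f(18,-2)=11934 f(18,0)=30056 f(18,2)=35190 f(18,4)=28764 f(18,6)=17748 f(18,8)=8415 f(18,10)=3042 f(18,12)=815 f(18,14)=153 f(18,16)=18 f(18,18)=1
t=19: f(19,-1)=41990 f(19,1)=65246 f(19,3)=63954 f(19,5)=46512 f(19,7)=26163 f(19,9)=11457 f(19,11)=3857 f(19,13)=968 f(19,15)=171 f(19,17)=19 f(19,19)=1
t=20: f(20,-2)=41990 f(20,0)=107236 f(20,2)=129200 f(20,4)=110466 f(20,6)=72675 f(20,8)=37620 f(20,10)=15314 f(20,12)=4825 f(20,14)=1139 f(20,16)=190 f(20,18)=20 f(20,20)=1
t=21: f(21,-1)=149226 f(21,1)=236436 f(21,3)=239666 f(21,5)=183141 f(21,7)=110295 f(21,9)=52934 f(21,11)=20139 f(21,13)=5964 f(21,15)=1329 f(21,17)=210 f(21,19)=21 f(21,21)=1
t=22: f(22,-2)=149226 f(22,0)=385662 f(22,2)=476102 f(22,4)=422807 f(22,6)=293436 f(22,8)=163229 f(22,10)=73073 f(22,12)=26103 f(22,14)=7293 f(22,16)=1539 f(22,18)=231 f(22,20)=22 f(22,22)=1
t=23: f(23,-1)=534888 f(23,1)=861764 f(23,3)=898909 f(23,5)=716243 f(23,7)=456665 f(23,9)=236302 f(23,11)=99176 f(23,13)=33396 f(23,15)=8832 f(23,17)=1770 f(23,19)=253 f(23,21)=23 f(23,23)=1
t=24: f(24,-2)=534888 f(24,0)=1396652 f(24,2)=1760673 f(24,4)=1615152 f(24,6)=1172908 f(24,8)=692967 f(24,10)=335478 f(24,12)=132572 f(24,14)=42228 f(24,16)=10602 f(24,18)=2023 f(24,20)=276 f(24,22)=24 f(24,24)=1
t=25: f(25,-1)=1931540 f(25,1)=3157325 f(25,3)=3375825 f(25,5)=2788060 f(25,7)=1865875 f(25,9)=1028445 f(25,11)=468050 f(25,13)=174800 f(25,15)=52830 f(25,17)=12625 f(25,19)=2299 f(25,21)=300 f(25,23)=25 f(25,25)=1
Σ_s f(25,s) = 14858000
P = 14858000/33554432 = 928625/2097152

Answer: 928625/2097152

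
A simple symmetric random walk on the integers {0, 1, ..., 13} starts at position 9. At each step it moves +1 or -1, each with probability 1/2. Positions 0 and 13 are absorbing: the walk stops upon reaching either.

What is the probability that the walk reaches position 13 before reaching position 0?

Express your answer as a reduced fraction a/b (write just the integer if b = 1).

Symmetric walk (p = 1/2): the harmonic-function argument gives P(hit 13 before 0 | start at 9) = a/N.
P = 9/13 = 9/13

Answer: 9/13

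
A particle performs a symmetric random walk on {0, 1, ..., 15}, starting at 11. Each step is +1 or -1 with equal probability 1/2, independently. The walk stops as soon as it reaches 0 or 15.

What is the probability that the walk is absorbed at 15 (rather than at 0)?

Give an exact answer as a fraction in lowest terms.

Symmetric walk (p = 1/2): the harmonic-function argument gives P(hit 15 before 0 | start at 11) = a/N.
P = 11/15 = 11/15

Answer: 11/15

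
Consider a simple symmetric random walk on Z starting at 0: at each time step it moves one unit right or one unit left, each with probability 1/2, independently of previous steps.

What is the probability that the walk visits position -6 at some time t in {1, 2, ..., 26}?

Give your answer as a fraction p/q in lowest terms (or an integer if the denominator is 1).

Answer: 16628809/67108864

Derivation:
Count via complement. Let g(t,s) = #length-t paths at position s with S_1..S_t all ≠ -6.
g(t,s) = g(t-1,s-1) + g(t-1,s+1) for s ≠ -6; g(t,-6) = 0.
t=0: g(0,0)=1
t=1: g(1,-1)=1 g(1,1)=1
t=2: g(2,-2)=1 g(2,0)=2 g(2,2)=1
t=3: g(3,-3)=1 g(3,-1)=3 g(3,1)=3 g(3,3)=1
t=4: g(4,-4)=1 g(4,-2)=4 g(4,0)=6 g(4,2)=4 g(4,4)=1
t=5: g(5,-5)=1 g(5,-3)=5 g(5,-1)=10 g(5,1)=10 g(5,3)=5 g(5,5)=1
t=6: g(6,-4)=6 g(6,-2)=15 g(6,0)=20 g(6,2)=15 g(6,4)=6 g(6,6)=1
t=7: g(7,-5)=6 g(7,-3)=21 g(7,-1)=35 g(7,1)=35 g(7,3)=21 g(7,5)=7 g(7,7)=1
t=8: g(8,-4)=27 g(8,-2)=56 g(8,0)=70 g(8,2)=56 g(8,4)=28 g(8,6)=8 g(8,8)=1
t=9: g(9,-5)=27 g(9,-3)=83 g(9,-1)=126 g(9,1)=126 g(9,3)=84 g(9,5)=36 g(9,7)=9 g(9,9)=1
t=10: g(10,-4)=110 g(10,-2)=209 g(10,0)=252 g(10,2)=210 g(10,4)=120 g(10,6)=45 g(10,8)=10 g(10,10)=1
t=11: g(11,-5)=110 g(11,-3)=319 g(11,-1)=461 g(11,1)=462 g(11,3)=330 g(11,5)=165 g(11,7)=55 g(11,9)=11 g(11,11)=1
t=12: g(12,-4)=429 g(12,-2)=780 g(12,0)=923 g(12,2)=792 g(12,4)=495 g(12,6)=220 g(12,8)=66 g(12,10)=12 g(12,12)=1
t=13: g(13,-5)=429 g(13,-3)=1209 g(13,-1)=1703 g(13,1)=1715 g(13,3)=1287 g(13,5)=715 g(13,7)=286 g(13,9)=78 g(13,11)=13 g(13,13)=1
t=14: g(14,-4)=1638 g(14,-2)=2912 g(14,0)=3418 g(14,2)=3002 g(14,4)=2002 g(14,6)=1001 g(14,8)=364 g(14,10)=91 g(14,12)=14 g(14,14)=1
t=15: g(15,-5)=1638 g(15,-3)=4550 g(15,-1)=6330 g(15,1)=6420 g(15,3)=5004 g(15,5)=3003 g(15,7)=1365 g(15,9)=455 g(15,11)=105 g(15,13)=15 g(15,15)=1
t=16: g(16,-4)=6188 g(16,-2)=10880 g(16,0)=12750 g(16,2)=11424 g(16,4)=8007 g(16,6)=4368 g(16,8)=1820 g(16,10)=560 g(16,12)=120 g(16,14)=16 g(16,16)=1
t=17: g(17,-5)=6188 g(17,-3)=17068 g(17,-1)=23630 g(17,1)=24174 g(17,3)=19431 g(17,5)=12375 g(17,7)=6188 g(17,9)=2380 g(17,11)=680 g(17,13)=136 g(17,15)=17 g(17,17)=1
t=18: g(18,-4)=23256 g(18,-2)=40698 g(18,0)=47804 g(18,2)=43605 g(18,4)=31806 g(18,6)=18563 g(18,8)=8568 g(18,10)=3060 g(18,12)=816 g(18,14)=153 g(18,16)=18 g(18,18)=1
t=19: g(19,-5)=23256 g(19,-3)=63954 g(19,-1)=88502 g(19,1)=91409 g(19,3)=75411 g(19,5)=50369 g(19,7)=27131 g(19,9)=11628 g(19,11)=3876 g(19,13)=969 g(19,15)=171 g(19,17)=19 g(19,19)=1
t=20: g(20,-4)=87210 g(20,-2)=152456 g(20,0)=179911 g(20,2)=166820 g(20,4)=125780 g(20,6)=77500 g(20,8)=38759 g(20,10)=15504 g(20,12)=4845 g(20,14)=1140 g(20,16)=190 g(20,18)=20 g(20,20)=1
t=21: g(21,-5)=87210 g(21,-3)=239666 g(21,-1)=332367 g(21,1)=346731 g(21,3)=292600 g(21,5)=203280 g(21,7)=116259 g(21,9)=54263 g(21,11)=20349 g(21,13)=5985 g(21,15)=1330 g(21,17)=210 g(21,19)=21 g(21,21)=1
t=22: g(22,-4)=326876 g(22,-2)=572033 g(22,0)=679098 g(22,2)=639331 g(22,4)=495880 g(22,6)=319539 g(22,8)=170522 g(22,10)=74612 g(22,12)=26334 g(22,14)=7315 g(22,16)=1540 g(22,18)=231 g(22,20)=22 g(22,22)=1
t=23: g(23,-5)=326876 g(23,-3)=898909 g(23,-1)=1251131 g(23,1)=1318429 g(23,3)=1135211 g(23,5)=815419 g(23,7)=490061 g(23,9)=245134 g(23,11)=100946 g(23,13)=33649 g(23,15)=8855 g(23,17)=1771 g(23,19)=253 g(23,21)=23 g(23,23)=1
t=24: g(24,-4)=1225785 g(24,-2)=2150040 g(24,0)=2569560 g(24,2)=2453640 g(24,4)=1950630 g(24,6)=1305480 g(24,8)=735195 g(24,10)=346080 g(24,12)=134595 g(24,14)=42504 g(24,16)=10626 g(24,18)=2024 g(24,20)=276 g(24,22)=24 g(24,24)=1
t=25: g(25,-5)=1225785 g(25,-3)=3375825 g(25,-1)=4719600 g(25,1)=5023200 g(25,3)=4404270 g(25,5)=3256110 g(25,7)=2040675 g(25,9)=1081275 g(25,11)=480675 g(25,13)=177099 g(25,15)=53130 g(25,17)=12650 g(25,19)=2300 g(25,21)=300 g(25,23)=25 g(25,25)=1
t=26: g(26,-4)=4601610 g(26,-2)=8095425 g(26,0)=9742800 g(26,2)=9427470 g(26,4)=7660380 g(26,6)=5296785 g(26,8)=3121950 g(26,10)=1561950 g(26,12)=657774 g(26,14)=230229 g(26,16)=65780 g(26,18)=14950 g(26,20)=2600 g(26,22)=325 g(26,24)=26 g(26,26)=1
Paths never hitting -6: Σ_s g(26,s) = 50480055
Paths hitting -6: 2^26 - 50480055 = 16628809
P = 16628809/67108864 = 16628809/67108864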